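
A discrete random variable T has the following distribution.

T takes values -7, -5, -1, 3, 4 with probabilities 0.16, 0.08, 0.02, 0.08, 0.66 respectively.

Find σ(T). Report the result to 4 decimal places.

E[T] = (-7)(0.16) + (-5)(0.08) + (-1)(0.02) + (3)(0.08) + (4)(0.66) = 1.34
E[T²] = (-7)²(0.16) + (-5)²(0.08) + (-1)²(0.02) + (3)²(0.08) + (4)²(0.66) = 21.14
var(T) = E[T²] − (E[T])² = 21.14 − (1.34)² = 19.3444
σ(T) = √19.3444 ≈ 4.3982

4.3982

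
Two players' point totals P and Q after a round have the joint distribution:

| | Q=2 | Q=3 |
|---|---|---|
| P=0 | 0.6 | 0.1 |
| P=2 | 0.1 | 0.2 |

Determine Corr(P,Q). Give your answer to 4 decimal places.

E[P] = 0.6,  E[Q] = 2.3
E[PQ] = 1.6
Cov(P,Q) = E[PQ] − E[P]E[Q] = 1.6 − (0.6)(2.3) = 0.22
Var(P) = 0.84,  Var(Q) = 0.21
ρ = 0.22 / √(0.84·0.21) ≈ 0.5238

0.5238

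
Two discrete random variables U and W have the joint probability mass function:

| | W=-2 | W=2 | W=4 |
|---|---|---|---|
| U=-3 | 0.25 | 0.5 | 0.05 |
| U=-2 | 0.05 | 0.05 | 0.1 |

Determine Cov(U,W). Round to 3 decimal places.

E[U] = -2.8,  E[W] = 1.1
E[UW] = -2.9
Cov(U,W) = E[UW] − E[U]E[W] = -2.9 − (-2.8)(1.1) = 0.18

0.180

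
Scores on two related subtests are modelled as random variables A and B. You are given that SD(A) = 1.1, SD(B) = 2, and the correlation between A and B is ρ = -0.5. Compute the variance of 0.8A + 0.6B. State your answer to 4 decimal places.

V(A) = (1.1)² = 1.21;  V(B) = (2)² = 4
Cov(A,B) = ρ·SD(A)·SD(B) = -0.5·1.1·2 = -1.1
V(0.8A + 0.6B) = (0.8)²·V(A) + (0.6)²·V(B) + 2·(0.8)·(0.6)·Cov(A,B)
= 0.64·1.21 + 0.36·4 + 0.96·-1.1 = 1.1584

1.1584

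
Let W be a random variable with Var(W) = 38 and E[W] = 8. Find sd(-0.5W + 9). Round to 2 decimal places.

Var(-0.5W + 9) = (-0.5)²·38 = 9.5
sd(-0.5W + 9) = √9.5 ≈ 3.08

3.08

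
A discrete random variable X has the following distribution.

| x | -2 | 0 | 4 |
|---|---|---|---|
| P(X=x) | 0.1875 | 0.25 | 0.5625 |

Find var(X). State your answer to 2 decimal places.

6.23

E[X] = (-2)(0.1875) + (0)(0.25) + (4)(0.5625) = 1.875
E[X²] = (-2)²(0.1875) + (0)²(0.25) + (4)²(0.5625) = 9.75
var(X) = E[X²] − (E[X])² = 9.75 − (1.875)² = 6.234375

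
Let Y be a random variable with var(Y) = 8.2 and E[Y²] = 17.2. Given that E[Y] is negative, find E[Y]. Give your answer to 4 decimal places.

(E[Y])² = E[Y²] − var(Y) = 17.2 − 8.2 = 9
E[Y] = −√9 = -3

-3.0000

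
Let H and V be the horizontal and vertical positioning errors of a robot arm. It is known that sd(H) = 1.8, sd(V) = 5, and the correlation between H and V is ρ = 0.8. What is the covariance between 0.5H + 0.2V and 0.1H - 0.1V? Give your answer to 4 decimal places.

var(H) = (1.8)² = 3.24;  var(V) = (5)² = 25
Cov(H,V) = ρ·sd(H)·sd(V) = 0.8·1.8·5 = 7.2
Cov(0.5H + 0.2V, 0.1H - 0.1V) = (0.5)(0.1)var(H) + (0.2)(-0.1)var(V) + [(0.5)(-0.1) + (0.2)(0.1)]Cov(H,V)
= 0.05·3.24 + -0.02·25 + -0.03·7.2 = -0.554

-0.5540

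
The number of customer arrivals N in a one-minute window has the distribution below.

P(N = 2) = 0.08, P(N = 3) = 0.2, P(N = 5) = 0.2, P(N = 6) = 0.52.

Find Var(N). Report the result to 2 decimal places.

2.03

E[N] = (2)(0.08) + (3)(0.2) + (5)(0.2) + (6)(0.52) = 4.88
E[N²] = (2)²(0.08) + (3)²(0.2) + (5)²(0.2) + (6)²(0.52) = 25.84
Var(N) = E[N²] − (E[N])² = 25.84 − (4.88)² = 2.0256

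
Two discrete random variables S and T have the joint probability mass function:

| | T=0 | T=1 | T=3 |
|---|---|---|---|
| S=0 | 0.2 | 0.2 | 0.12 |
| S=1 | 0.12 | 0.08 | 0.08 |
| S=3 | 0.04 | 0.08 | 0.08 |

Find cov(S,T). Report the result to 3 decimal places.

0.224

E[S] = 0.88,  E[T] = 1.2
E[ST] = 1.28
cov(S,T) = E[ST] − E[S]E[T] = 1.28 − (0.88)(1.2) = 0.224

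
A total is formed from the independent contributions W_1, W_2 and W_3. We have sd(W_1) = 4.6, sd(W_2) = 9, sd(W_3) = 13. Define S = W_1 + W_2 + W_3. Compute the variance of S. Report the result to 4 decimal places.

271.1600

V(W_1) = 21.16, V(W_2) = 81, V(W_3) = 169
By independence, V(S) = (1)²V(W_1) + (1)²V(W_2) + (1)²V(W_3)
= (1)²·21.16 + (1)²·81 + (1)²·169 = 271.16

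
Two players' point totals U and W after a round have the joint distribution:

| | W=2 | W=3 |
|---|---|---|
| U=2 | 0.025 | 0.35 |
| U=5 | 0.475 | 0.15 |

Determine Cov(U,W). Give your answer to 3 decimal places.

-0.488

E[U] = 3.875,  E[W] = 2.5
E[UW] = 9.2
Cov(U,W) = E[UW] − E[U]E[W] = 9.2 − (3.875)(2.5) = -0.4875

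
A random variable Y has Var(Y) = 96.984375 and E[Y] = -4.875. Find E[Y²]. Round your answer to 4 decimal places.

E[Y²] = Var(Y) + (E[Y])² = 96.984375 + (-4.875)² = 120.75

120.7500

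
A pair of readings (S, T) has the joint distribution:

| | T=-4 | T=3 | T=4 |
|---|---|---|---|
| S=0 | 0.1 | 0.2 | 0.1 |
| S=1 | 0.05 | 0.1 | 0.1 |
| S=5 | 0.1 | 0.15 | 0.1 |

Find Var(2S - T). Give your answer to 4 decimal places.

E[S] = 2,  E[T] = 1.55,  E[ST] = 2.75
Var(S) = 9 − (2)² = 5;  Var(T) = 12.85 − (1.55)² = 10.4475
Cov(S,T) = 2.75 − (2)(1.55) = -0.35
Var(2S - T) = (2)²·5 + (-1)²·10.4475 + 2·(2)·(-1)·-0.35 = 31.8475

31.8475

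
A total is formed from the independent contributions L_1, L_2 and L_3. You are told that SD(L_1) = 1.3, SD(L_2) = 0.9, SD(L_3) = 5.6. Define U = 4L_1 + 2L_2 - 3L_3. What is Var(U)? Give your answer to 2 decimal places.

312.52

Var(L_1) = 1.69, Var(L_2) = 0.81, Var(L_3) = 31.36
By independence, Var(U) = (4)²Var(L_1) + (2)²Var(L_2) + (-3)²Var(L_3)
= (4)²·1.69 + (2)²·0.81 + (-3)²·31.36 = 312.52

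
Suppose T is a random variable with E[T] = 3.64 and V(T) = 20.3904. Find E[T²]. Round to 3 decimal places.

E[T²] = V(T) + (E[T])² = 20.3904 + (3.64)² = 33.64

33.640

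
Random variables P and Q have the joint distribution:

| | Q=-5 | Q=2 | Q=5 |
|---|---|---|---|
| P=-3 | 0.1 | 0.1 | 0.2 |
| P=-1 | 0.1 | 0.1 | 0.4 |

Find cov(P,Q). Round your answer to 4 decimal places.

E[P] = -1.8,  E[Q] = 2.4
E[PQ] = -3.8
cov(P,Q) = E[PQ] − E[P]E[Q] = -3.8 − (-1.8)(2.4) = 0.52

0.5200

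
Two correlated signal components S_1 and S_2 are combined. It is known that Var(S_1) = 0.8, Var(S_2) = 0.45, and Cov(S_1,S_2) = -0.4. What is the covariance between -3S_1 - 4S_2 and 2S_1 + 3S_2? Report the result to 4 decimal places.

-3.4000

Cov(-3S_1 - 4S_2, 2S_1 + 3S_2) = (-3)(2)Var(S_1) + (-4)(3)Var(S_2) + [(-3)(3) + (-4)(2)]Cov(S_1,S_2)
= -6·0.8 + -12·0.45 + -17·-0.4 = -3.4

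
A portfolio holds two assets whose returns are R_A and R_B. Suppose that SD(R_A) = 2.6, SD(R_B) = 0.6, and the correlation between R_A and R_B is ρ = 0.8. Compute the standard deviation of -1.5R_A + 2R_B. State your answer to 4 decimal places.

var(R_A) = (2.6)² = 6.76;  var(R_B) = (0.6)² = 0.36
cov(R_A,R_B) = ρ·SD(R_A)·SD(R_B) = 0.8·2.6·0.6 = 1.248
var(-1.5R_A + 2R_B) = (-1.5)²·var(R_A) + (2)²·var(R_B) + 2·(-1.5)·(2)·cov(R_A,R_B)
= 2.25·6.76 + 4·0.36 + -6·1.248 = 9.162
SD(-1.5R_A + 2R_B) = √9.162 ≈ 3.0269

3.0269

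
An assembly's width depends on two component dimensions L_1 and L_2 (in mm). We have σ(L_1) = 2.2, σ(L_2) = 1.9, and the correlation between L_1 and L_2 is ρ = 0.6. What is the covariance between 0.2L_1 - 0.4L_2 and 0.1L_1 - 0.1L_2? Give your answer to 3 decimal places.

V(L_1) = (2.2)² = 4.84;  V(L_2) = (1.9)² = 3.61
Cov(L_1,L_2) = ρ·σ(L_1)·σ(L_2) = 0.6·2.2·1.9 = 2.508
Cov(0.2L_1 - 0.4L_2, 0.1L_1 - 0.1L_2) = (0.2)(0.1)V(L_1) + (-0.4)(-0.1)V(L_2) + [(0.2)(-0.1) + (-0.4)(0.1)]Cov(L_1,L_2)
= 0.02·4.84 + 0.04·3.61 + -0.06·2.508 = 0.09072

0.091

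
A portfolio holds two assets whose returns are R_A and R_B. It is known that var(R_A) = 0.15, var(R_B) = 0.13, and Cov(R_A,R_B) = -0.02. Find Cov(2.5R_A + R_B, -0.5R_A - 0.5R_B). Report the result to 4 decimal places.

Cov(2.5R_A + R_B, -0.5R_A - 0.5R_B) = (2.5)(-0.5)var(R_A) + (1)(-0.5)var(R_B) + [(2.5)(-0.5) + (1)(-0.5)]Cov(R_A,R_B)
= -1.25·0.15 + -0.5·0.13 + -1.75·-0.02 = -0.2175

-0.2175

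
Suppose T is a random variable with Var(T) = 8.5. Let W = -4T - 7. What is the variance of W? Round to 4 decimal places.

Var(-4T - 7) = (-4)²·Var(T) = 16·8.5 = 136

136.0000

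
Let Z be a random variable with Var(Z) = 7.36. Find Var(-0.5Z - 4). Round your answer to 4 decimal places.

Var(-0.5Z - 4) = (-0.5)²·Var(Z) = 0.25·7.36 = 1.84

1.8400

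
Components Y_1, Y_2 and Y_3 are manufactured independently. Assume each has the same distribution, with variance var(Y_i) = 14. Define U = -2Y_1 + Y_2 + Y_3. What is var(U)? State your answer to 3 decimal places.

84.000

By independence, var(U) = (-2)²var(Y_1) + (1)²var(Y_2) + (1)²var(Y_3)
= (-2)²·14 + (1)²·14 + (1)²·14 = 84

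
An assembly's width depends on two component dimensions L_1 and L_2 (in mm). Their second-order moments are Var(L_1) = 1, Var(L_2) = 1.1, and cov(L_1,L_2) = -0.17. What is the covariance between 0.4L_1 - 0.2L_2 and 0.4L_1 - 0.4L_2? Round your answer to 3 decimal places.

cov(0.4L_1 - 0.2L_2, 0.4L_1 - 0.4L_2) = (0.4)(0.4)Var(L_1) + (-0.2)(-0.4)Var(L_2) + [(0.4)(-0.4) + (-0.2)(0.4)]cov(L_1,L_2)
= 0.16·1 + 0.08·1.1 + -0.24·-0.17 = 0.2888

0.289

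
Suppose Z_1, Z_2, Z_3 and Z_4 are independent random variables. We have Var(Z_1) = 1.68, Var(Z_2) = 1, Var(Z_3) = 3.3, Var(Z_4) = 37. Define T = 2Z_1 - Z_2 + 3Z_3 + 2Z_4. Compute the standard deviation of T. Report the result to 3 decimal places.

By independence, Var(T) = (2)²Var(Z_1) + (-1)²Var(Z_2) + (3)²Var(Z_3) + (2)²Var(Z_4)
= (2)²·1.68 + (-1)²·1 + (3)²·3.3 + (2)²·37 = 185.42
SD(T) = √185.42 ≈ 13.617

13.617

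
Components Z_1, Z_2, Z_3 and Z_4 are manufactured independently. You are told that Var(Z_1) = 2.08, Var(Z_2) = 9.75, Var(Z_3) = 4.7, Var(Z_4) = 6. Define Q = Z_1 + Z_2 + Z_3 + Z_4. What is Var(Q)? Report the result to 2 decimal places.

22.53

By independence, Var(Q) = (1)²Var(Z_1) + (1)²Var(Z_2) + (1)²Var(Z_3) + (1)²Var(Z_4)
= (1)²·2.08 + (1)²·9.75 + (1)²·4.7 + (1)²·6 = 22.53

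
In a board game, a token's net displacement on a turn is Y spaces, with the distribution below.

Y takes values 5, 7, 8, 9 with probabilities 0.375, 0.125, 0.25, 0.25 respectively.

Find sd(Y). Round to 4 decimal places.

1.6583

E[Y] = (5)(0.375) + (7)(0.125) + (8)(0.25) + (9)(0.25) = 7
E[Y²] = (5)²(0.375) + (7)²(0.125) + (8)²(0.25) + (9)²(0.25) = 51.75
var(Y) = E[Y²] − (E[Y])² = 51.75 − (7)² = 2.75
sd(Y) = √2.75 ≈ 1.6583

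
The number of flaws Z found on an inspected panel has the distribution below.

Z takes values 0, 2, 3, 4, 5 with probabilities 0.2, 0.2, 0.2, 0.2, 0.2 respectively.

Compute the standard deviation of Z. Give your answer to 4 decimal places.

E[Z] = (0)(0.2) + (2)(0.2) + (3)(0.2) + (4)(0.2) + (5)(0.2) = 2.8
E[Z²] = (0)²(0.2) + (2)²(0.2) + (3)²(0.2) + (4)²(0.2) + (5)²(0.2) = 10.8
var(Z) = E[Z²] − (E[Z])² = 10.8 − (2.8)² = 2.96
σ(Z) = √2.96 ≈ 1.7205

1.7205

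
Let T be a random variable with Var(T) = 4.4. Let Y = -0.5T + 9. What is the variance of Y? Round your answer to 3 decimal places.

Var(-0.5T + 9) = (-0.5)²·Var(T) = 0.25·4.4 = 1.1

1.100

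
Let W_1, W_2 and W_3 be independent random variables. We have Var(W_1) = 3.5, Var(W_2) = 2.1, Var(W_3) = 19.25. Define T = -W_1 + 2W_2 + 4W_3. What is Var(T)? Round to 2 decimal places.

By independence, Var(T) = (-1)²Var(W_1) + (2)²Var(W_2) + (4)²Var(W_3)
= (-1)²·3.5 + (2)²·2.1 + (4)²·19.25 = 319.9

319.90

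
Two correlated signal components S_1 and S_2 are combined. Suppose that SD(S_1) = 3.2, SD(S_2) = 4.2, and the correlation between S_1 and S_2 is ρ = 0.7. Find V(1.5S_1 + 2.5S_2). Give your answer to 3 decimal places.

203.850

V(S_1) = (3.2)² = 10.24;  V(S_2) = (4.2)² = 17.64
cov(S_1,S_2) = ρ·SD(S_1)·SD(S_2) = 0.7·3.2·4.2 = 9.408
V(1.5S_1 + 2.5S_2) = (1.5)²·V(S_1) + (2.5)²·V(S_2) + 2·(1.5)·(2.5)·cov(S_1,S_2)
= 2.25·10.24 + 6.25·17.64 + 7.5·9.408 = 203.85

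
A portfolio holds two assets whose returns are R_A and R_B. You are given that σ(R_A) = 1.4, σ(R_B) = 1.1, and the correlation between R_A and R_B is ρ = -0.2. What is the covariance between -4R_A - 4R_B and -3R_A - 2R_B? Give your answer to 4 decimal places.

27.0400

var(R_A) = (1.4)² = 1.96;  var(R_B) = (1.1)² = 1.21
Cov(R_A,R_B) = ρ·σ(R_A)·σ(R_B) = -0.2·1.4·1.1 = -0.308
Cov(-4R_A - 4R_B, -3R_A - 2R_B) = (-4)(-3)var(R_A) + (-4)(-2)var(R_B) + [(-4)(-2) + (-4)(-3)]Cov(R_A,R_B)
= 12·1.96 + 8·1.21 + 20·-0.308 = 27.04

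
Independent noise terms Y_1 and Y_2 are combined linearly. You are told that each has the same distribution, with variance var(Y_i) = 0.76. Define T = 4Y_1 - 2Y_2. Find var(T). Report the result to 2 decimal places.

15.20

By independence, var(T) = (4)²var(Y_1) + (-2)²var(Y_2)
= (4)²·0.76 + (-2)²·0.76 = 15.2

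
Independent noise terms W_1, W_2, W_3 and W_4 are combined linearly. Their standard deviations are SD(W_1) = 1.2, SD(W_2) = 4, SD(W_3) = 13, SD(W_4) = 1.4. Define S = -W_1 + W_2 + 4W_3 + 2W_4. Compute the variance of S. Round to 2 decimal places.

2729.28

Var(W_1) = 1.44, Var(W_2) = 16, Var(W_3) = 169, Var(W_4) = 1.96
By independence, Var(S) = (-1)²Var(W_1) + (1)²Var(W_2) + (4)²Var(W_3) + (2)²Var(W_4)
= (-1)²·1.44 + (1)²·16 + (4)²·169 + (2)²·1.96 = 2729.28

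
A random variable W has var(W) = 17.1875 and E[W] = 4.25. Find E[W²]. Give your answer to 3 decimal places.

E[W²] = var(W) + (E[W])² = 17.1875 + (4.25)² = 35.25

35.250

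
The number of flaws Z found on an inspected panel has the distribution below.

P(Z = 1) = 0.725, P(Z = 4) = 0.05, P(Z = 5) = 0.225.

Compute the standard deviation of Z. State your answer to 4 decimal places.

E[Z] = (1)(0.725) + (4)(0.05) + (5)(0.225) = 2.05
E[Z²] = (1)²(0.725) + (4)²(0.05) + (5)²(0.225) = 7.15
var(Z) = E[Z²] − (E[Z])² = 7.15 − (2.05)² = 2.9475
SD(Z) = √2.9475 ≈ 1.7168

1.7168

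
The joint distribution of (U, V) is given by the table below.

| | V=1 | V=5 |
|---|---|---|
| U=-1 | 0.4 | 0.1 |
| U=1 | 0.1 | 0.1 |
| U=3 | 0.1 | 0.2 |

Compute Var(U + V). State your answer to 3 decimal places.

9.760

E[U] = 0.6,  E[V] = 2.6,  E[UV] = 3
Var(U) = 3.4 − (0.6)² = 3.04;  Var(V) = 10.6 − (2.6)² = 3.84
Cov(U,V) = 3 − (0.6)(2.6) = 1.44
Var(U + V) = (1)²·3.04 + (1)²·3.84 + 2·(1)·(1)·1.44 = 9.76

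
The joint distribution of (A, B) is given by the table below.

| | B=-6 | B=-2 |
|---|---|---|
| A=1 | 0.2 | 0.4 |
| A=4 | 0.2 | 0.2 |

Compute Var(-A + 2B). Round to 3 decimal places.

19.440

E[A] = 2.2,  E[B] = -3.6,  E[AB] = -8.4
Var(A) = 7 − (2.2)² = 2.16;  Var(B) = 16.8 − (-3.6)² = 3.84
Cov(A,B) = -8.4 − (2.2)(-3.6) = -0.48
Var(-A + 2B) = (-1)²·2.16 + (2)²·3.84 + 2·(-1)·(2)·-0.48 = 19.44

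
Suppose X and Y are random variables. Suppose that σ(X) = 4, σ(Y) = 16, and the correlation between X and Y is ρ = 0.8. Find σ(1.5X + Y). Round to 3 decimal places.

21.109

Var(X) = (4)² = 16;  Var(Y) = (16)² = 256
Cov(X,Y) = ρ·σ(X)·σ(Y) = 0.8·4·16 = 51.2
Var(1.5X + Y) = (1.5)²·Var(X) + (1)²·Var(Y) + 2·(1.5)·(1)·Cov(X,Y)
= 2.25·16 + 1·256 + 3·51.2 = 445.6
σ(1.5X + Y) = √445.6 ≈ 21.109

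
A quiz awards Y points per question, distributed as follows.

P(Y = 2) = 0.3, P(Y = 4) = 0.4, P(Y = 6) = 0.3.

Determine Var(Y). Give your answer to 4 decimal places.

E[Y] = (2)(0.3) + (4)(0.4) + (6)(0.3) = 4
E[Y²] = (2)²(0.3) + (4)²(0.4) + (6)²(0.3) = 18.4
Var(Y) = E[Y²] − (E[Y])² = 18.4 − (4)² = 2.4

2.4000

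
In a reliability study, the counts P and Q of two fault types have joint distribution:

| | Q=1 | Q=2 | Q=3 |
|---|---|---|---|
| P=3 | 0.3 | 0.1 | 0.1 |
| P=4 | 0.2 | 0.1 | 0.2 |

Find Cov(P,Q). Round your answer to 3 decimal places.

E[P] = 3.5,  E[Q] = 1.8
E[PQ] = 6.4
Cov(P,Q) = E[PQ] − E[P]E[Q] = 6.4 − (3.5)(1.8) = 0.1

0.100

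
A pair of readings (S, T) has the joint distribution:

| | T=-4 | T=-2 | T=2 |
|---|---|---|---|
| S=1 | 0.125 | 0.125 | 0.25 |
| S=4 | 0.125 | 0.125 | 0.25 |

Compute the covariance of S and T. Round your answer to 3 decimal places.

0.000

E[S] = 2.5,  E[T] = -0.5
E[ST] = -1.25
cov(S,T) = E[ST] − E[S]E[T] = -1.25 − (2.5)(-0.5) = 0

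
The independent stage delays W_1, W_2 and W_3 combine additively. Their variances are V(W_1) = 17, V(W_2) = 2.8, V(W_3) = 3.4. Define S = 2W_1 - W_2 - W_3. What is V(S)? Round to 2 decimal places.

By independence, V(S) = (2)²V(W_1) + (-1)²V(W_2) + (-1)²V(W_3)
= (2)²·17 + (-1)²·2.8 + (-1)²·3.4 = 74.2

74.20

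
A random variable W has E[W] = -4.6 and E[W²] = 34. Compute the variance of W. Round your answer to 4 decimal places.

12.8400

Var(W) = 34 − (-4.6)² = 12.84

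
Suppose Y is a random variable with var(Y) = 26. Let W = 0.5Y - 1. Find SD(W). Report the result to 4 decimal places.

var(0.5Y - 1) = (0.5)²·26 = 6.5
SD(W) = √6.5 ≈ 2.5495

2.5495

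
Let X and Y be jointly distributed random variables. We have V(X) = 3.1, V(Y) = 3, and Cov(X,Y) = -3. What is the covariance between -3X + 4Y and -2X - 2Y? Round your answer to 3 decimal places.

0.600

Cov(-3X + 4Y, -2X - 2Y) = (-3)(-2)V(X) + (4)(-2)V(Y) + [(-3)(-2) + (4)(-2)]Cov(X,Y)
= 6·3.1 + -8·3 + -2·-3 = 0.6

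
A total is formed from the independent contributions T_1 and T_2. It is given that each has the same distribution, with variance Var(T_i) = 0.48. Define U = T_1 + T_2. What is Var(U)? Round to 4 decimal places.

By independence, Var(U) = (1)²Var(T_1) + (1)²Var(T_2)
= (1)²·0.48 + (1)²·0.48 = 0.96

0.9600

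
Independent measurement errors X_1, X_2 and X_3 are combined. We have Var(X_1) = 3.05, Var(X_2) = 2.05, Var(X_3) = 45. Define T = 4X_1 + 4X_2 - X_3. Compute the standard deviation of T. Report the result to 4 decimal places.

By independence, Var(T) = (4)²Var(X_1) + (4)²Var(X_2) + (-1)²Var(X_3)
= (4)²·3.05 + (4)²·2.05 + (-1)²·45 = 126.6
SD(T) = √126.6 ≈ 11.2517

11.2517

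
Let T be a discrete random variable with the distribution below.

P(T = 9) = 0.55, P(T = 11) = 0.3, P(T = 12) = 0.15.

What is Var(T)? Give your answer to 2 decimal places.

E[T] = (9)(0.55) + (11)(0.3) + (12)(0.15) = 10.05
E[T²] = (9)²(0.55) + (11)²(0.3) + (12)²(0.15) = 102.45
Var(T) = E[T²] − (E[T])² = 102.45 − (10.05)² = 1.4475

1.45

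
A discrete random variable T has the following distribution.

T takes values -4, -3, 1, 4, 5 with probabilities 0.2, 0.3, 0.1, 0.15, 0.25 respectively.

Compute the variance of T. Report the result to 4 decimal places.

14.5875

E[T] = (-4)(0.2) + (-3)(0.3) + (1)(0.1) + (4)(0.15) + (5)(0.25) = 0.25
E[T²] = (-4)²(0.2) + (-3)²(0.3) + (1)²(0.1) + (4)²(0.15) + (5)²(0.25) = 14.65
Var(T) = E[T²] − (E[T])² = 14.65 − (0.25)² = 14.5875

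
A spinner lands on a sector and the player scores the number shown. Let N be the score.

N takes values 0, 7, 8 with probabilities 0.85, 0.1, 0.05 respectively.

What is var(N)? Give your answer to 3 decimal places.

6.890

E[N] = (0)(0.85) + (7)(0.1) + (8)(0.05) = 1.1
E[N²] = (0)²(0.85) + (7)²(0.1) + (8)²(0.05) = 8.1
var(N) = E[N²] − (E[N])² = 8.1 − (1.1)² = 6.89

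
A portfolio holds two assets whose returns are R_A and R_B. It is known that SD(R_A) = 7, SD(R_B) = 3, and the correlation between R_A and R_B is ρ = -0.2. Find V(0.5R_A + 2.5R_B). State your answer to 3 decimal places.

58.000

V(R_A) = (7)² = 49;  V(R_B) = (3)² = 9
Cov(R_A,R_B) = ρ·SD(R_A)·SD(R_B) = -0.2·7·3 = -4.2
V(0.5R_A + 2.5R_B) = (0.5)²·V(R_A) + (2.5)²·V(R_B) + 2·(0.5)·(2.5)·Cov(R_A,R_B)
= 0.25·49 + 6.25·9 + 2.5·-4.2 = 58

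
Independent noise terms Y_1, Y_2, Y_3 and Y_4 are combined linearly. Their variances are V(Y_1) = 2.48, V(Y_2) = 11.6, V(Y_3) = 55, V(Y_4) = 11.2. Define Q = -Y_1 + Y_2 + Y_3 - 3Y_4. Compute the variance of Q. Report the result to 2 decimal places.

By independence, V(Q) = (-1)²V(Y_1) + (1)²V(Y_2) + (1)²V(Y_3) + (-3)²V(Y_4)
= (-1)²·2.48 + (1)²·11.6 + (1)²·55 + (-3)²·11.2 = 169.88

169.88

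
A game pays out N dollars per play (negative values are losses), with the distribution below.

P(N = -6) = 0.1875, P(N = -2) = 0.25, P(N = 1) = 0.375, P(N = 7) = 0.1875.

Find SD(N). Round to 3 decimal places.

4.160

E[N] = (-6)(0.1875) + (-2)(0.25) + (1)(0.375) + (7)(0.1875) = 0.0625
E[N²] = (-6)²(0.1875) + (-2)²(0.25) + (1)²(0.375) + (7)²(0.1875) = 17.3125
Var(N) = E[N²] − (E[N])² = 17.3125 − (0.0625)² = 17.30859375
SD(N) = √17.30859375 ≈ 4.160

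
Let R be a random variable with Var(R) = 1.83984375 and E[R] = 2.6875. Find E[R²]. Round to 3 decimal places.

E[R²] = Var(R) + (E[R])² = 1.83984375 + (2.6875)² = 9.0625

9.063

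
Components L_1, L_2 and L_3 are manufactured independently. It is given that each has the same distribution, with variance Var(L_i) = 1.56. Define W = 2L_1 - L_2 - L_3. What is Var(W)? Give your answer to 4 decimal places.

By independence, Var(W) = (2)²Var(L_1) + (-1)²Var(L_2) + (-1)²Var(L_3)
= (2)²·1.56 + (-1)²·1.56 + (-1)²·1.56 = 9.36

9.3600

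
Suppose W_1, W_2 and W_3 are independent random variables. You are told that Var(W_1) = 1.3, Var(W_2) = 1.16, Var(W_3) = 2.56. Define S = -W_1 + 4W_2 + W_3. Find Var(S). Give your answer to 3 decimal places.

22.420

By independence, Var(S) = (-1)²Var(W_1) + (4)²Var(W_2) + (1)²Var(W_3)
= (-1)²·1.3 + (4)²·1.16 + (1)²·2.56 = 22.42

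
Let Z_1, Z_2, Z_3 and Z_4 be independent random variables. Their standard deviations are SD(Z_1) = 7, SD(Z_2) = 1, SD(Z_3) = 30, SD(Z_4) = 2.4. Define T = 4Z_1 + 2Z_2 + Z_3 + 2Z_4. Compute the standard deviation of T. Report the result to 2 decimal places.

41.36

var(Z_1) = 49, var(Z_2) = 1, var(Z_3) = 900, var(Z_4) = 5.76
By independence, var(T) = (4)²var(Z_1) + (2)²var(Z_2) + (1)²var(Z_3) + (2)²var(Z_4)
= (4)²·49 + (2)²·1 + (1)²·900 + (2)²·5.76 = 1711.04
SD(T) = √1711.04 ≈ 41.36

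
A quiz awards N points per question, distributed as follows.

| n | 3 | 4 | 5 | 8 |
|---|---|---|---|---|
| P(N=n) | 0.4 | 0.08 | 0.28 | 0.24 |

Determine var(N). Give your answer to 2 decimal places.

3.81

E[N] = (3)(0.4) + (4)(0.08) + (5)(0.28) + (8)(0.24) = 4.84
E[N²] = (3)²(0.4) + (4)²(0.08) + (5)²(0.28) + (8)²(0.24) = 27.24
var(N) = E[N²] − (E[N])² = 27.24 − (4.84)² = 3.8144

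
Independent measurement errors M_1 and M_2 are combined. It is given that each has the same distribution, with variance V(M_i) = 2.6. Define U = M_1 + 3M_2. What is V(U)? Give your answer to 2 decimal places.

26.00

By independence, V(U) = (1)²V(M_1) + (3)²V(M_2)
= (1)²·2.6 + (3)²·2.6 = 26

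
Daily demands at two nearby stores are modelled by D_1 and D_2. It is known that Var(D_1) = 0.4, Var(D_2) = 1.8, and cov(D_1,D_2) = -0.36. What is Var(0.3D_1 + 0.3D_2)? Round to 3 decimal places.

0.133

Var(0.3D_1 + 0.3D_2) = (0.3)²·Var(D_1) + (0.3)²·Var(D_2) + 2·(0.3)·(0.3)·cov(D_1,D_2)
= 0.09·0.4 + 0.09·1.8 + 0.18·-0.36 = 0.1332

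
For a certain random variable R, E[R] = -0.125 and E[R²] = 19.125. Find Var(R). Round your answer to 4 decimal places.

19.1094

Var(R) = 19.125 − (-0.125)² = 19.109375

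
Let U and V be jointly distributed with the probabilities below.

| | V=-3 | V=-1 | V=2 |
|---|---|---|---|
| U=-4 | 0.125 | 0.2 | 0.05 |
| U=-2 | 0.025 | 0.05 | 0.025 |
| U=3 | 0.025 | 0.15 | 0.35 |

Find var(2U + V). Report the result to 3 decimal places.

61.969

E[U] = -0.125,  E[V] = -0.075,  E[UV] = 3.475
var(U) = 11.125 − (-0.125)² = 11.109375;  var(V) = 3.675 − (-0.075)² = 3.669375
Cov(U,V) = 3.475 − (-0.125)(-0.075) = 3.465625
var(2U + V) = (2)²·11.109375 + (1)²·3.669375 + 2·(2)·(1)·3.465625 = 61.969375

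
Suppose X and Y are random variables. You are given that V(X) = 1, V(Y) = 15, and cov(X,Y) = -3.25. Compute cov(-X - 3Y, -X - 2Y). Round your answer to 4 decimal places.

cov(-X - 3Y, -X - 2Y) = (-1)(-1)V(X) + (-3)(-2)V(Y) + [(-1)(-2) + (-3)(-1)]cov(X,Y)
= 1·1 + 6·15 + 5·-3.25 = 74.75

74.7500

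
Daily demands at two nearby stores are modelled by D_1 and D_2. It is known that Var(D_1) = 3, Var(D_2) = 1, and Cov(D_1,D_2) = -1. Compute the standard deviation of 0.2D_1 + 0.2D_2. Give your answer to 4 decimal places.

Var(0.2D_1 + 0.2D_2) = (0.2)²·Var(D_1) + (0.2)²·Var(D_2) + 2·(0.2)·(0.2)·Cov(D_1,D_2)
= 0.04·3 + 0.04·1 + 0.08·-1 = 0.08
sd(0.2D_1 + 0.2D_2) = √0.08 ≈ 0.2828

0.2828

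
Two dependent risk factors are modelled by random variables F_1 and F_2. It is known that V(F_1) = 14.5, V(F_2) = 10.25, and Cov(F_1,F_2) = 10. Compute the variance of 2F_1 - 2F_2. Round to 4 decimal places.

V(2F_1 - 2F_2) = (2)²·V(F_1) + (-2)²·V(F_2) + 2·(2)·(-2)·Cov(F_1,F_2)
= 4·14.5 + 4·10.25 + -8·10 = 19

19.0000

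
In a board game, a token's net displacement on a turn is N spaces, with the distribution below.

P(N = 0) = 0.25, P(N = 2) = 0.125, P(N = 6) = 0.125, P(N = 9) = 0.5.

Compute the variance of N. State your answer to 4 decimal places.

E[N] = (0)(0.25) + (2)(0.125) + (6)(0.125) + (9)(0.5) = 5.5
E[N²] = (0)²(0.25) + (2)²(0.125) + (6)²(0.125) + (9)²(0.5) = 45.5
Var(N) = E[N²] − (E[N])² = 45.5 − (5.5)² = 15.25

15.2500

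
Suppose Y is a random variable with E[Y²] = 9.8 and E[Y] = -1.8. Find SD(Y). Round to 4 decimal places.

2.5612

V(Y) = 9.8 − (-1.8)² = 6.56
SD(Y) = √6.56 ≈ 2.5612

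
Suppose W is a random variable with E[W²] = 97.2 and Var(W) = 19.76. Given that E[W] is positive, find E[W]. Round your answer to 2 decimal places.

(E[W])² = E[W²] − Var(W) = 97.2 − 19.76 = 77.44
E[W] = √77.44 = 8.8

8.80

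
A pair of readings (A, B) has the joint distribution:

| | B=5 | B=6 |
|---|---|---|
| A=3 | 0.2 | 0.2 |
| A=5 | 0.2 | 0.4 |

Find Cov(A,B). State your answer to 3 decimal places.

E[A] = 4.2,  E[B] = 5.6
E[AB] = 23.6
Cov(A,B) = E[AB] − E[A]E[B] = 23.6 − (4.2)(5.6) = 0.08

0.080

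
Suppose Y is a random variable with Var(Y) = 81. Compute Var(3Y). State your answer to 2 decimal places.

729.00

Var(3Y) = (3)²·Var(Y) = 9·81 = 729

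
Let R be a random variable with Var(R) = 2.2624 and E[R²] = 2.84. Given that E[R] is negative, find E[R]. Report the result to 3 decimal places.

(E[R])² = E[R²] − Var(R) = 2.84 − 2.2624 = 0.5776
E[R] = −√0.5776 = -0.76

-0.760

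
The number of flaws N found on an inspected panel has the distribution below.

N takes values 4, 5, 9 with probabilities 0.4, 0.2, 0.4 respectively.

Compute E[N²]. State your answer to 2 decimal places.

E[N²] = (4)²(0.4) + (5)²(0.2) + (9)²(0.4) = 43.8

43.80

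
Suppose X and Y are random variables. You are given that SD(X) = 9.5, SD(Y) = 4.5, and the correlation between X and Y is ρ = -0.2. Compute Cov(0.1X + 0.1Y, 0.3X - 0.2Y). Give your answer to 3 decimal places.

2.217

V(X) = (9.5)² = 90.25;  V(Y) = (4.5)² = 20.25
Cov(X,Y) = ρ·SD(X)·SD(Y) = -0.2·9.5·4.5 = -8.55
Cov(0.1X + 0.1Y, 0.3X - 0.2Y) = (0.1)(0.3)V(X) + (0.1)(-0.2)V(Y) + [(0.1)(-0.2) + (0.1)(0.3)]Cov(X,Y)
= 0.03·90.25 + -0.02·20.25 + 0.01·-8.55 = 2.217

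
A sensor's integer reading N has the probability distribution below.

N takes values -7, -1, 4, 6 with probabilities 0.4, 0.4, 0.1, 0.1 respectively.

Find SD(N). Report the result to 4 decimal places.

E[N] = (-7)(0.4) + (-1)(0.4) + (4)(0.1) + (6)(0.1) = -2.2
E[N²] = (-7)²(0.4) + (-1)²(0.4) + (4)²(0.1) + (6)²(0.1) = 25.2
V(N) = E[N²] − (E[N])² = 25.2 − (-2.2)² = 20.36
SD(N) = √20.36 ≈ 4.5122

4.5122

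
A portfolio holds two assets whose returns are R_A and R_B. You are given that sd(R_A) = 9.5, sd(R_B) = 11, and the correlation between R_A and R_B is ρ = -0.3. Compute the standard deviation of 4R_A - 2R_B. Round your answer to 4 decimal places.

49.2910

V(R_A) = (9.5)² = 90.25;  V(R_B) = (11)² = 121
Cov(R_A,R_B) = ρ·sd(R_A)·sd(R_B) = -0.3·9.5·11 = -31.35
V(4R_A - 2R_B) = (4)²·V(R_A) + (-2)²·V(R_B) + 2·(4)·(-2)·Cov(R_A,R_B)
= 16·90.25 + 4·121 + -16·-31.35 = 2429.6
sd(4R_A - 2R_B) = √2429.6 ≈ 49.2910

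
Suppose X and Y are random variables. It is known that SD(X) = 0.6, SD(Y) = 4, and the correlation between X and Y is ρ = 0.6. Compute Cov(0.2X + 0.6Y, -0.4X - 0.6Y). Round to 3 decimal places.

Var(X) = (0.6)² = 0.36;  Var(Y) = (4)² = 16
Cov(X,Y) = ρ·SD(X)·SD(Y) = 0.6·0.6·4 = 1.44
Cov(0.2X + 0.6Y, -0.4X - 0.6Y) = (0.2)(-0.4)Var(X) + (0.6)(-0.6)Var(Y) + [(0.2)(-0.6) + (0.6)(-0.4)]Cov(X,Y)
= -0.08·0.36 + -0.36·16 + -0.36·1.44 = -6.3072

-6.307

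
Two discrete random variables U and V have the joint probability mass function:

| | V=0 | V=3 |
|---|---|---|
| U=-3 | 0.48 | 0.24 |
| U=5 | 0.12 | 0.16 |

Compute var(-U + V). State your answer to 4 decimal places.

12.7584

E[U] = -0.76,  E[V] = 1.2,  E[UV] = 0.24
var(U) = 13.48 − (-0.76)² = 12.9024;  var(V) = 3.6 − (1.2)² = 2.16
cov(U,V) = 0.24 − (-0.76)(1.2) = 1.152
var(-U + V) = (-1)²·12.9024 + (1)²·2.16 + 2·(-1)·(1)·1.152 = 12.7584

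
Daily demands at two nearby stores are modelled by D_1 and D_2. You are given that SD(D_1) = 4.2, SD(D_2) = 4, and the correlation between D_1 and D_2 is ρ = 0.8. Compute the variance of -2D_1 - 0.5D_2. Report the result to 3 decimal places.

V(D_1) = (4.2)² = 17.64;  V(D_2) = (4)² = 16
Cov(D_1,D_2) = ρ·SD(D_1)·SD(D_2) = 0.8·4.2·4 = 13.44
V(-2D_1 - 0.5D_2) = (-2)²·V(D_1) + (-0.5)²·V(D_2) + 2·(-2)·(-0.5)·Cov(D_1,D_2)
= 4·17.64 + 0.25·16 + 2·13.44 = 101.44

101.440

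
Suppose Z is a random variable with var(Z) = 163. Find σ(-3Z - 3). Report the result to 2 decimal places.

var(-3Z - 3) = (-3)²·163 = 1467
σ(-3Z - 3) = √1467 ≈ 38.30

38.30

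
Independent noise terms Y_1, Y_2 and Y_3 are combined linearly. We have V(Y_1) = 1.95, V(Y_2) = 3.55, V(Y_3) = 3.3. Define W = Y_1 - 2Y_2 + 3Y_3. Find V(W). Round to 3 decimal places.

45.850

By independence, V(W) = (1)²V(Y_1) + (-2)²V(Y_2) + (3)²V(Y_3)
= (1)²·1.95 + (-2)²·3.55 + (3)²·3.3 = 45.85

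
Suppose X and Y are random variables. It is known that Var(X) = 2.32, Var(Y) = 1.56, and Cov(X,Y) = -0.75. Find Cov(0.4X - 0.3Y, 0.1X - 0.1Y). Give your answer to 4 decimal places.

0.1921

Cov(0.4X - 0.3Y, 0.1X - 0.1Y) = (0.4)(0.1)Var(X) + (-0.3)(-0.1)Var(Y) + [(0.4)(-0.1) + (-0.3)(0.1)]Cov(X,Y)
= 0.04·2.32 + 0.03·1.56 + -0.07·-0.75 = 0.1921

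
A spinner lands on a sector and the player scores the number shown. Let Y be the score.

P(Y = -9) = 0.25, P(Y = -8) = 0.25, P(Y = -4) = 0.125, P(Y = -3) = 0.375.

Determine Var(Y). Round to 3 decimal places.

7.109

E[Y] = (-9)(0.25) + (-8)(0.25) + (-4)(0.125) + (-3)(0.375) = -5.875
E[Y²] = (-9)²(0.25) + (-8)²(0.25) + (-4)²(0.125) + (-3)²(0.375) = 41.625
Var(Y) = E[Y²] − (E[Y])² = 41.625 − (-5.875)² = 7.109375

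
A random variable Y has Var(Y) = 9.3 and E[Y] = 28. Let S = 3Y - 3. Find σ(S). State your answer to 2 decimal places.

9.15

Var(3Y - 3) = (3)²·9.3 = 83.7
σ(S) = √83.7 ≈ 9.15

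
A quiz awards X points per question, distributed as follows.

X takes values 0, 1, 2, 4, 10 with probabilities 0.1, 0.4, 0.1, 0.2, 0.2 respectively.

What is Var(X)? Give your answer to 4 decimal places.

12.4400

E[X] = (0)(0.1) + (1)(0.4) + (2)(0.1) + (4)(0.2) + (10)(0.2) = 3.4
E[X²] = (0)²(0.1) + (1)²(0.4) + (2)²(0.1) + (4)²(0.2) + (10)²(0.2) = 24
Var(X) = E[X²] − (E[X])² = 24 − (3.4)² = 12.44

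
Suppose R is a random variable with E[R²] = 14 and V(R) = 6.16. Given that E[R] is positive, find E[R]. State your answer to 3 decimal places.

2.800

(E[R])² = E[R²] − V(R) = 14 − 6.16 = 7.84
E[R] = √7.84 = 2.8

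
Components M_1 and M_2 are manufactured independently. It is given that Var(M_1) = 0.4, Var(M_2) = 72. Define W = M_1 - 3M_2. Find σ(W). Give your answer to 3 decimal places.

25.464

By independence, Var(W) = (1)²Var(M_1) + (-3)²Var(M_2)
= (1)²·0.4 + (-3)²·72 = 648.4
σ(W) = √648.4 ≈ 25.464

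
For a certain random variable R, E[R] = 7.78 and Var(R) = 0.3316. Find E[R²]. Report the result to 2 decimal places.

E[R²] = Var(R) + (E[R])² = 0.3316 + (7.78)² = 60.86

60.86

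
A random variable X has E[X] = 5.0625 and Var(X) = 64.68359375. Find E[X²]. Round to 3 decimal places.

E[X²] = Var(X) + (E[X])² = 64.68359375 + (5.0625)² = 90.3125

90.313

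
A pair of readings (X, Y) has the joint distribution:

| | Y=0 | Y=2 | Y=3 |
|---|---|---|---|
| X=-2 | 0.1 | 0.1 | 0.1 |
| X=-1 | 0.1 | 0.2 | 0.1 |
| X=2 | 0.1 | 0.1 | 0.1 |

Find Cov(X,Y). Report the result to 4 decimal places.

E[X] = -0.4,  E[Y] = 1.7
E[XY] = -0.7
Cov(X,Y) = E[XY] − E[X]E[Y] = -0.7 − (-0.4)(1.7) = -0.02

-0.0200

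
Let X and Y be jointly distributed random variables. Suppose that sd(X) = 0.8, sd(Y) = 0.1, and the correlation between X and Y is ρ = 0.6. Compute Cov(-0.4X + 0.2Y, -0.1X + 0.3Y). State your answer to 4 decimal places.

0.0195

var(X) = (0.8)² = 0.64;  var(Y) = (0.1)² = 0.01
Cov(X,Y) = ρ·sd(X)·sd(Y) = 0.6·0.8·0.1 = 0.048
Cov(-0.4X + 0.2Y, -0.1X + 0.3Y) = (-0.4)(-0.1)var(X) + (0.2)(0.3)var(Y) + [(-0.4)(0.3) + (0.2)(-0.1)]Cov(X,Y)
= 0.04·0.64 + 0.06·0.01 + -0.14·0.048 = 0.01948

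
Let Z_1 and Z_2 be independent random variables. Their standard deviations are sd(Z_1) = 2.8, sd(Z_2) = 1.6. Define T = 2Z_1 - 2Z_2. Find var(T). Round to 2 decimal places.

var(Z_1) = 7.84, var(Z_2) = 2.56
By independence, var(T) = (2)²var(Z_1) + (-2)²var(Z_2)
= (2)²·7.84 + (-2)²·2.56 = 41.6

41.60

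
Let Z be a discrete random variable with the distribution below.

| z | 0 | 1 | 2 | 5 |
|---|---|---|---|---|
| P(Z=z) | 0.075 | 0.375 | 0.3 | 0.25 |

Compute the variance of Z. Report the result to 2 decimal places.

E[Z] = (0)(0.075) + (1)(0.375) + (2)(0.3) + (5)(0.25) = 2.225
E[Z²] = (0)²(0.075) + (1)²(0.375) + (2)²(0.3) + (5)²(0.25) = 7.825
V(Z) = E[Z²] − (E[Z])² = 7.825 − (2.225)² = 2.874375

2.87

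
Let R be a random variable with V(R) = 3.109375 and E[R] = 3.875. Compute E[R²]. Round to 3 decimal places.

E[R²] = V(R) + (E[R])² = 3.109375 + (3.875)² = 18.125

18.125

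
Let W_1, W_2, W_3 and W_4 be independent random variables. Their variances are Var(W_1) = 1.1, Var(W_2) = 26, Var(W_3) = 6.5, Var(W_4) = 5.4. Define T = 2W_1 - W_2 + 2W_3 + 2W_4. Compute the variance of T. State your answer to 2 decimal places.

By independence, Var(T) = (2)²Var(W_1) + (-1)²Var(W_2) + (2)²Var(W_3) + (2)²Var(W_4)
= (2)²·1.1 + (-1)²·26 + (2)²·6.5 + (2)²·5.4 = 78

78.00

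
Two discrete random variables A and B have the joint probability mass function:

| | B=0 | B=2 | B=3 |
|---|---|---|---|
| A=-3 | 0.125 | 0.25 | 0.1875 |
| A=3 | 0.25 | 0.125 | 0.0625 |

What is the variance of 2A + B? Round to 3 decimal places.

E[A] = -0.375,  E[B] = 1.5,  E[AB] = -1.875
var(A) = 9 − (-0.375)² = 8.859375;  var(B) = 3.75 − (1.5)² = 1.5
cov(A,B) = -1.875 − (-0.375)(1.5) = -1.3125
var(2A + B) = (2)²·8.859375 + (1)²·1.5 + 2·(2)·(1)·-1.3125 = 31.6875

31.688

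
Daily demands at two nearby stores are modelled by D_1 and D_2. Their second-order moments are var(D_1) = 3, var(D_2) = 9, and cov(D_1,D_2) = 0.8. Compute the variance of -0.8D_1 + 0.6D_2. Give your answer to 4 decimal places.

4.3920

var(-0.8D_1 + 0.6D_2) = (-0.8)²·var(D_1) + (0.6)²·var(D_2) + 2·(-0.8)·(0.6)·cov(D_1,D_2)
= 0.64·3 + 0.36·9 + -0.96·0.8 = 4.392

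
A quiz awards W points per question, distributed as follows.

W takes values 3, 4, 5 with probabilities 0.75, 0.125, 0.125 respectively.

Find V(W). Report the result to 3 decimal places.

0.484

E[W] = (3)(0.75) + (4)(0.125) + (5)(0.125) = 3.375
E[W²] = (3)²(0.75) + (4)²(0.125) + (5)²(0.125) = 11.875
V(W) = E[W²] − (E[W])² = 11.875 − (3.375)² = 0.484375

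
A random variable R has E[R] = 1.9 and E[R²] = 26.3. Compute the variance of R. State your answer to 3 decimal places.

22.690

V(R) = 26.3 − (1.9)² = 22.69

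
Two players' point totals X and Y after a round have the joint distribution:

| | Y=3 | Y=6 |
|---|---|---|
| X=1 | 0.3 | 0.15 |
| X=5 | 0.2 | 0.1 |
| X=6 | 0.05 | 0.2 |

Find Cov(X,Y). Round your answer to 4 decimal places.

E[X] = 3.45,  E[Y] = 4.35
E[XY] = 15.9
Cov(X,Y) = E[XY] − E[X]E[Y] = 15.9 − (3.45)(4.35) = 0.8925

0.8925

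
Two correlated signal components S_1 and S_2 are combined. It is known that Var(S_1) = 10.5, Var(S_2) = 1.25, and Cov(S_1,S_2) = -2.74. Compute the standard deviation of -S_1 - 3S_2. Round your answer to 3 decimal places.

2.304

Var(-S_1 - 3S_2) = (-1)²·Var(S_1) + (-3)²·Var(S_2) + 2·(-1)·(-3)·Cov(S_1,S_2)
= 1·10.5 + 9·1.25 + 6·-2.74 = 5.31
σ(-S_1 - 3S_2) = √5.31 ≈ 2.304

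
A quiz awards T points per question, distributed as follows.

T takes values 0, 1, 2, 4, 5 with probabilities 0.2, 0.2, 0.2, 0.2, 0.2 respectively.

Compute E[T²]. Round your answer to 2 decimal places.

E[T²] = (0)²(0.2) + (1)²(0.2) + (2)²(0.2) + (4)²(0.2) + (5)²(0.2) = 9.2

9.20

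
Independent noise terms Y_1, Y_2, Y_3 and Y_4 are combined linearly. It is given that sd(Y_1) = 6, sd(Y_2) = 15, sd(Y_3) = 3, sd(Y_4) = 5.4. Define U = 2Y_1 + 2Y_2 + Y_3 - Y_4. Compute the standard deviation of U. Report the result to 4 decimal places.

Var(Y_1) = 36, Var(Y_2) = 225, Var(Y_3) = 9, Var(Y_4) = 29.16
By independence, Var(U) = (2)²Var(Y_1) + (2)²Var(Y_2) + (1)²Var(Y_3) + (-1)²Var(Y_4)
= (2)²·36 + (2)²·225 + (1)²·9 + (-1)²·29.16 = 1082.16
sd(U) = √1082.16 ≈ 32.8962

32.8962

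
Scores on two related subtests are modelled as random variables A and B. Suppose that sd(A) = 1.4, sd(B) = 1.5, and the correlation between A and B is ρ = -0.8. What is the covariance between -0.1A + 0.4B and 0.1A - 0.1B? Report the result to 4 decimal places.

var(A) = (1.4)² = 1.96;  var(B) = (1.5)² = 2.25
cov(A,B) = ρ·sd(A)·sd(B) = -0.8·1.4·1.5 = -1.68
cov(-0.1A + 0.4B, 0.1A - 0.1B) = (-0.1)(0.1)var(A) + (0.4)(-0.1)var(B) + [(-0.1)(-0.1) + (0.4)(0.1)]cov(A,B)
= -0.01·1.96 + -0.04·2.25 + 0.05·-1.68 = -0.1936

-0.1936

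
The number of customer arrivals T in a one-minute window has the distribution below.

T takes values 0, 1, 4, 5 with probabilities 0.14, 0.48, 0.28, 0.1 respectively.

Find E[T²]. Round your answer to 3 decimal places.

7.460

E[T²] = (0)²(0.14) + (1)²(0.48) + (4)²(0.28) + (5)²(0.1) = 7.46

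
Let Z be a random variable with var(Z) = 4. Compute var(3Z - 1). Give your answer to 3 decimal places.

var(3Z - 1) = (3)²·var(Z) = 9·4 = 36

36.000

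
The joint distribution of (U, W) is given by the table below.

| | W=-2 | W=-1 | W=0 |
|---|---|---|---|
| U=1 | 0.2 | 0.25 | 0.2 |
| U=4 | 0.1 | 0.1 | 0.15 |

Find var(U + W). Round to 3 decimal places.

2.890

E[U] = 2.05,  E[W] = -0.95,  E[UW] = -1.85
var(U) = 6.25 − (2.05)² = 2.0475;  var(W) = 1.55 − (-0.95)² = 0.6475
Cov(U,W) = -1.85 − (2.05)(-0.95) = 0.0975
var(U + W) = (1)²·2.0475 + (1)²·0.6475 + 2·(1)·(1)·0.0975 = 2.89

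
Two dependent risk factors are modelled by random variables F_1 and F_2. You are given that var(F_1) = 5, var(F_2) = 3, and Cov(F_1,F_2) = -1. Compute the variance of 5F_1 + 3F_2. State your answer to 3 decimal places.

122.000

var(5F_1 + 3F_2) = (5)²·var(F_1) + (3)²·var(F_2) + 2·(5)·(3)·Cov(F_1,F_2)
= 25·5 + 9·3 + 30·-1 = 122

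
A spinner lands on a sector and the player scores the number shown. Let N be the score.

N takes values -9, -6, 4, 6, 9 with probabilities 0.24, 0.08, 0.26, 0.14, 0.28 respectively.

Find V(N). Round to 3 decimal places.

E[N] = (-9)(0.24) + (-6)(0.08) + (4)(0.26) + (6)(0.14) + (9)(0.28) = 1.76
E[N²] = (-9)²(0.24) + (-6)²(0.08) + (4)²(0.26) + (6)²(0.14) + (9)²(0.28) = 54.2
V(N) = E[N²] − (E[N])² = 54.2 − (1.76)² = 51.1024

51.102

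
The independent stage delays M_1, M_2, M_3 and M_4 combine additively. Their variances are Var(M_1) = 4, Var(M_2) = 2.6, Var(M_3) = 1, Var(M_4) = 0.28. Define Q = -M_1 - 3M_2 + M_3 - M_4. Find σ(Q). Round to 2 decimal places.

5.36

By independence, Var(Q) = (-1)²Var(M_1) + (-3)²Var(M_2) + (1)²Var(M_3) + (-1)²Var(M_4)
= (-1)²·4 + (-3)²·2.6 + (1)²·1 + (-1)²·0.28 = 28.68
σ(Q) = √28.68 ≈ 5.36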